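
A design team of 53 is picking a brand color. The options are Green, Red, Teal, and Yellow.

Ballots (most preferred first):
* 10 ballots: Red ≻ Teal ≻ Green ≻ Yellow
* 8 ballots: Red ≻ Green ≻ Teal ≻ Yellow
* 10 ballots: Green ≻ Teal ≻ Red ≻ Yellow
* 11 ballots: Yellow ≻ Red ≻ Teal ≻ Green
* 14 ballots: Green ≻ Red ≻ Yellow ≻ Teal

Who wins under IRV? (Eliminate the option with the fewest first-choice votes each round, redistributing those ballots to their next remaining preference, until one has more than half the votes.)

Red

Round 1: Green 24, Red 18, Teal 0, Yellow 11. Teal eliminated.
Round 2: Green 24, Red 18, Yellow 11. Yellow eliminated.
Round 3: Green 24, Red 29. Red has a majority (≥27).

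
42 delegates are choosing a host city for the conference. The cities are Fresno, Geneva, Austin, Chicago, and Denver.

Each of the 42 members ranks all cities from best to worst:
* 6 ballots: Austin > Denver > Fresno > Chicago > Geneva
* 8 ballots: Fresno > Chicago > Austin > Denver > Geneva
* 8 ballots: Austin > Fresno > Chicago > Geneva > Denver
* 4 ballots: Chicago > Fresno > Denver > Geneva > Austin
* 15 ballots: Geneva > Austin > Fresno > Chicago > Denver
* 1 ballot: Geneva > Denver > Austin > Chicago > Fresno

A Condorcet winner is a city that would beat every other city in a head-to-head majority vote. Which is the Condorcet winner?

Austin

Austin vs Fresno: 30–12
Austin vs Geneva: 22–20
Austin vs Chicago: 30–12
Austin vs Denver: 37–5
Austin beats every other city.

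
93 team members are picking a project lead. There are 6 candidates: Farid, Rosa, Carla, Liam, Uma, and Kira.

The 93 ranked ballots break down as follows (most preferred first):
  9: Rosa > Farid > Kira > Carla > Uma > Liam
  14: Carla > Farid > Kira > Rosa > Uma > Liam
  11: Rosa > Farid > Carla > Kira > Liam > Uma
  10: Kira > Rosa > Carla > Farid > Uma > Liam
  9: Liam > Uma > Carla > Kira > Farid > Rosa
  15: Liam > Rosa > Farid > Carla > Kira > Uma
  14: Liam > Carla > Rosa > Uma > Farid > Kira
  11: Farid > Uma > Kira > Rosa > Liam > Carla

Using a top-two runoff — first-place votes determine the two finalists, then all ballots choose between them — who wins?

Rosa

Round 1 first-place votes: Farid 11, Rosa 20, Carla 14, Liam 38, Uma 0, Kira 10. Liam and Rosa advance.
Runoff: Liam is ranked above Rosa on 38 ballots, Rosa above Liam on 55.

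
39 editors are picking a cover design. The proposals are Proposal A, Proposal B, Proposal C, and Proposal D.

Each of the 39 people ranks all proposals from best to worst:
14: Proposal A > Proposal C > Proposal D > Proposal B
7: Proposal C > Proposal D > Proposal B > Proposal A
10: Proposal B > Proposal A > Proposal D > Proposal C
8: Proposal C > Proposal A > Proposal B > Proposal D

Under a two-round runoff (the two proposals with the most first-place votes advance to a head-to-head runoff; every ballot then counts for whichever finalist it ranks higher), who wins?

Proposal A

Round 1 first-place votes: Proposal A 14, Proposal B 10, Proposal C 15, Proposal D 0. Proposal C and Proposal A advance.
Runoff: Proposal C is ranked above Proposal A on 15 ballots, Proposal A above Proposal C on 24.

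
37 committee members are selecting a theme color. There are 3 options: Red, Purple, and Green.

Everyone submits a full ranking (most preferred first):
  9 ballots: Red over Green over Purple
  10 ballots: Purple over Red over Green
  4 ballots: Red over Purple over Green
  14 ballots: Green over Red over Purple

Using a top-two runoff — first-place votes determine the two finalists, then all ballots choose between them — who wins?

Round 1 first-place votes: Red 13, Purple 10, Green 14. Green and Red advance.
Runoff: Green is ranked above Red on 14 ballots, Red above Green on 23.

Red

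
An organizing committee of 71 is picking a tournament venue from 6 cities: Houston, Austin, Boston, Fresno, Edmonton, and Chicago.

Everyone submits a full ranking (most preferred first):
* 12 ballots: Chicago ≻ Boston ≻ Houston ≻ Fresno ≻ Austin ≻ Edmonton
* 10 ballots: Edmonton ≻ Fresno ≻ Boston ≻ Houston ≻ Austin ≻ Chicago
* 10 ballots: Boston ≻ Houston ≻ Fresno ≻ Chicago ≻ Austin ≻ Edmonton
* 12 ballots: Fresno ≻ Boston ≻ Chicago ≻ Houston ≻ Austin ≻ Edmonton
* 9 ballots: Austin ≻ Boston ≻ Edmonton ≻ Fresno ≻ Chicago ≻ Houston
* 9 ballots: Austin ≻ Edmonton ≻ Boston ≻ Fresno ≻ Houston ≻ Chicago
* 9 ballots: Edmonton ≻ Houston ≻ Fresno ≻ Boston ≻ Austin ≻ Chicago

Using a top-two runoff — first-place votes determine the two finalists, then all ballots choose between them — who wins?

Austin

Round 1 first-place votes: Houston 0, Austin 18, Boston 10, Fresno 12, Edmonton 19, Chicago 12. Edmonton and Austin advance.
Runoff: Edmonton is ranked above Austin on 19 ballots, Austin above Edmonton on 52.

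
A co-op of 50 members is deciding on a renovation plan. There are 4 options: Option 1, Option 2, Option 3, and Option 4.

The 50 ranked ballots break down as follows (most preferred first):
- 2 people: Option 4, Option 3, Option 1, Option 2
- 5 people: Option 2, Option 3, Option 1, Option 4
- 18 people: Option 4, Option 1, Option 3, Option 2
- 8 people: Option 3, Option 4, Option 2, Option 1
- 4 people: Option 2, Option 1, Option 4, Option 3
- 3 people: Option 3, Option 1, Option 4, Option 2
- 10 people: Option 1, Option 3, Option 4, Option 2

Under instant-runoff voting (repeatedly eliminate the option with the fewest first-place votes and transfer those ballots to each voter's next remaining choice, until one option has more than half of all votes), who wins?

Round 1: Option 1 10, Option 2 9, Option 3 11, Option 4 20. Option 2 eliminated.
Round 2: Option 1 14, Option 3 16, Option 4 20. Option 1 eliminated.
Round 3: Option 3 26, Option 4 24. Option 3 has a majority (≥26).

Option 3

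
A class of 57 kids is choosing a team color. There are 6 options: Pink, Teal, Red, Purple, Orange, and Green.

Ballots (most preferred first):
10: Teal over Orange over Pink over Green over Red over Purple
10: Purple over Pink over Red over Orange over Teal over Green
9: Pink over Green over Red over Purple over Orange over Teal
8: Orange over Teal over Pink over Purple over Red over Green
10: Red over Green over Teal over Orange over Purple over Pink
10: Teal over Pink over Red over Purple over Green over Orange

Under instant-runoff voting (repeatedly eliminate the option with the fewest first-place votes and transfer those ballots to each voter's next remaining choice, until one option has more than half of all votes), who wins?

Round 1: Pink 9, Teal 20, Red 10, Purple 10, Orange 8, Green 0. Green eliminated.
Round 2: Pink 9, Teal 20, Red 10, Purple 10, Orange 8. Orange eliminated.
Round 3: Pink 9, Teal 28, Red 10, Purple 10. Pink eliminated.
Round 4: Teal 28, Red 19, Purple 10. Purple eliminated.
Round 5: Teal 28, Red 29. Red has a majority (≥29).

Red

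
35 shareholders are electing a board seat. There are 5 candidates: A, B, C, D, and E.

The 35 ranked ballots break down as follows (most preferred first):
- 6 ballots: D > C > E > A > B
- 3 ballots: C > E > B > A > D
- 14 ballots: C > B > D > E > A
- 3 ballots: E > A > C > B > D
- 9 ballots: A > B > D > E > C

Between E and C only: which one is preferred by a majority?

C

E is ranked above C on 12 ballots; C above E on 23.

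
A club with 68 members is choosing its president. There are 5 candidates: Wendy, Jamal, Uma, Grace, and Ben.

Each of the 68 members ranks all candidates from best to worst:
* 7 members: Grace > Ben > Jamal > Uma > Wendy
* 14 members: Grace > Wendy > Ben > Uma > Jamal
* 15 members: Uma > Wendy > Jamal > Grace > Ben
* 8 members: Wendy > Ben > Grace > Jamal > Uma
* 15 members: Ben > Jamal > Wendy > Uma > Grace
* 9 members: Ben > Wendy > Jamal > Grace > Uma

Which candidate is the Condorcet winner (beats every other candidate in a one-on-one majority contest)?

Wendy vs Jamal: 46–22
Wendy vs Uma: 46–22
Wendy vs Grace: 47–21
Wendy vs Ben: 37–31
Wendy beats every other candidate.

Wendy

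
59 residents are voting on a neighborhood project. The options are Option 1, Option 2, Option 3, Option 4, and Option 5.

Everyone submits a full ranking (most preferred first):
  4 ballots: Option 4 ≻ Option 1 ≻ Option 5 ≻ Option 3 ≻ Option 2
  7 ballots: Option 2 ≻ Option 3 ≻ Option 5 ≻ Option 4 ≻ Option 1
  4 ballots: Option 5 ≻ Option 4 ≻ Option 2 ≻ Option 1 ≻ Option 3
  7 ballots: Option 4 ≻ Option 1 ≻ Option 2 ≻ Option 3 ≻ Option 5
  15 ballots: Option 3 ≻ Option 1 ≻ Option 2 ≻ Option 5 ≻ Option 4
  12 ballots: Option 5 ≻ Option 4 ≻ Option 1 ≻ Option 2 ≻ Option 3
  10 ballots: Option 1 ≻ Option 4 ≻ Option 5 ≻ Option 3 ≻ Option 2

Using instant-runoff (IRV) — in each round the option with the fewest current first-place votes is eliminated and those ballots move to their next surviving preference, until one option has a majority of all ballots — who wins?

Round 1: Option 1 10, Option 2 7, Option 3 15, Option 4 11, Option 5 16. Option 2 eliminated.
Round 2: Option 1 10, Option 3 22, Option 4 11, Option 5 16. Option 1 eliminated.
Round 3: Option 3 22, Option 4 21, Option 5 16. Option 5 eliminated.
Round 4: Option 3 22, Option 4 37. Option 4 has a majority (≥30).

Option 4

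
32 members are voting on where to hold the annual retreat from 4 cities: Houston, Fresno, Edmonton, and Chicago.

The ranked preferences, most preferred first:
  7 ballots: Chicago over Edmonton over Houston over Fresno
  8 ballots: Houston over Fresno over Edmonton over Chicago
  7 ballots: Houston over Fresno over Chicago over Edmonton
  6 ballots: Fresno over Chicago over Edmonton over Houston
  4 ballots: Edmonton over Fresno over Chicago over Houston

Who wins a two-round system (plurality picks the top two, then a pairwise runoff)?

Chicago

Round 1 first-place votes: Houston 15, Fresno 6, Edmonton 4, Chicago 7. Houston and Chicago advance.
Runoff: Houston is ranked above Chicago on 15 ballots, Chicago above Houston on 17.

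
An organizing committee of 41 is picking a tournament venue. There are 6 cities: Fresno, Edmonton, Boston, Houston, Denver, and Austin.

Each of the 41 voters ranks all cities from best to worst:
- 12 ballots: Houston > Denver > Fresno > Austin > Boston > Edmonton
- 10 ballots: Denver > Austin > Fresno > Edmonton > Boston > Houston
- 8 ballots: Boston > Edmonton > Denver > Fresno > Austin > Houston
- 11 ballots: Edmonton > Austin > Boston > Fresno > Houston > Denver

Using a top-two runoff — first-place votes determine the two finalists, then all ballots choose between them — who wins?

Round 1 first-place votes: Fresno 0, Edmonton 11, Boston 8, Houston 12, Denver 10, Austin 0. Houston and Edmonton advance.
Runoff: Houston is ranked above Edmonton on 12 ballots, Edmonton above Houston on 29.

Edmonton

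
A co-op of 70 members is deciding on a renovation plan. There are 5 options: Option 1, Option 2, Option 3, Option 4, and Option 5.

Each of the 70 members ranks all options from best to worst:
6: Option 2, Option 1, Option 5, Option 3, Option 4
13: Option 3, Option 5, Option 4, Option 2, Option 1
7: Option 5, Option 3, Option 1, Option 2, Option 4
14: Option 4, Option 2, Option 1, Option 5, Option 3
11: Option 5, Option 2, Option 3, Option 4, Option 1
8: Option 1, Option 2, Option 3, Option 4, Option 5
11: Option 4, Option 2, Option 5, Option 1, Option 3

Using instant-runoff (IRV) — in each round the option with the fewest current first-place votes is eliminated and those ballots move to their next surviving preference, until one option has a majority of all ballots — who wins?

Option 5

Round 1: Option 1 8, Option 2 6, Option 3 13, Option 4 25, Option 5 18. Option 2 eliminated.
Round 2: Option 1 14, Option 3 13, Option 4 25, Option 5 18. Option 3 eliminated.
Round 3: Option 1 14, Option 4 25, Option 5 31. Option 1 eliminated.
Round 4: Option 4 33, Option 5 37. Option 5 has a majority (≥36).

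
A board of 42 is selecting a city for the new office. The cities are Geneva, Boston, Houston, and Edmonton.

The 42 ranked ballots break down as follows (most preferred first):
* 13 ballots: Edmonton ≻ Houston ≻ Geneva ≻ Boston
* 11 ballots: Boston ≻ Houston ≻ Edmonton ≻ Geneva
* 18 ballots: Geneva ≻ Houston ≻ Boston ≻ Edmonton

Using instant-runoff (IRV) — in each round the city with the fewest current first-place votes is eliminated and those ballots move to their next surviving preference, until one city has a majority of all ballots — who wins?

Edmonton

Round 1: Geneva 18, Boston 11, Houston 0, Edmonton 13. Houston eliminated.
Round 2: Geneva 18, Boston 11, Edmonton 13. Boston eliminated.
Round 3: Geneva 18, Edmonton 24. Edmonton has a majority (≥22).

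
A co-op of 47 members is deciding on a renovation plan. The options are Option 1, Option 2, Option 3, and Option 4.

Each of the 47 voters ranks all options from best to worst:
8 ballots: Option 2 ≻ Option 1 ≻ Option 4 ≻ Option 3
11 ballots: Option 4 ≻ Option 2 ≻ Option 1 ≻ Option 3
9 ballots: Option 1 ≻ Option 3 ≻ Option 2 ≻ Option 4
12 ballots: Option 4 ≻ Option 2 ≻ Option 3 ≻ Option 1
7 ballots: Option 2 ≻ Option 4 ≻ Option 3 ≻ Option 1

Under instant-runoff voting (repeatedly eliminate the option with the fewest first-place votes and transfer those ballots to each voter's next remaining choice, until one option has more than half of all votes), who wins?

Round 1: Option 1 9, Option 2 15, Option 3 0, Option 4 23. Option 3 eliminated.
Round 2: Option 1 9, Option 2 15, Option 4 23. Option 1 eliminated.
Round 3: Option 2 24, Option 4 23. Option 2 has a majority (≥24).

Option 2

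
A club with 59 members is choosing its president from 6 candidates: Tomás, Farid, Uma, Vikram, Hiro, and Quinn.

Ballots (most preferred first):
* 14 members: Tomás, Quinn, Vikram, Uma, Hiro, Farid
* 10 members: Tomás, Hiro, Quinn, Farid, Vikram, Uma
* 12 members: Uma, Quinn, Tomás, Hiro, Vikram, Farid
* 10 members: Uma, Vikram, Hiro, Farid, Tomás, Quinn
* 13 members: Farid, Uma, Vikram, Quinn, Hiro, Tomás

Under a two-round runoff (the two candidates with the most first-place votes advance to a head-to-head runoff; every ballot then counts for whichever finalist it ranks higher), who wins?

Uma

Round 1 first-place votes: Tomás 24, Farid 13, Uma 22, Vikram 0, Hiro 0, Quinn 0. Tomás and Uma advance.
Runoff: Tomás is ranked above Uma on 24 ballots, Uma above Tomás on 35.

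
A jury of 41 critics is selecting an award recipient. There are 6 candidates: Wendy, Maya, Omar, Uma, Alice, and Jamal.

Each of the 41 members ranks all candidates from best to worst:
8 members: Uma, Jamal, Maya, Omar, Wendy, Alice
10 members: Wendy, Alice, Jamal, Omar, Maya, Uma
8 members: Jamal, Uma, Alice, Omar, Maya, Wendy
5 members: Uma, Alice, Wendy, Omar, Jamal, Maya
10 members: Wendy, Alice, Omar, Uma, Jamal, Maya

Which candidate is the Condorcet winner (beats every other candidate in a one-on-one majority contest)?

Uma vs Wendy: 21–20
Uma vs Maya: 31–10
Uma vs Omar: 21–20
Uma vs Alice: 21–20
Uma vs Jamal: 23–18
Uma beats every other candidate.

Uma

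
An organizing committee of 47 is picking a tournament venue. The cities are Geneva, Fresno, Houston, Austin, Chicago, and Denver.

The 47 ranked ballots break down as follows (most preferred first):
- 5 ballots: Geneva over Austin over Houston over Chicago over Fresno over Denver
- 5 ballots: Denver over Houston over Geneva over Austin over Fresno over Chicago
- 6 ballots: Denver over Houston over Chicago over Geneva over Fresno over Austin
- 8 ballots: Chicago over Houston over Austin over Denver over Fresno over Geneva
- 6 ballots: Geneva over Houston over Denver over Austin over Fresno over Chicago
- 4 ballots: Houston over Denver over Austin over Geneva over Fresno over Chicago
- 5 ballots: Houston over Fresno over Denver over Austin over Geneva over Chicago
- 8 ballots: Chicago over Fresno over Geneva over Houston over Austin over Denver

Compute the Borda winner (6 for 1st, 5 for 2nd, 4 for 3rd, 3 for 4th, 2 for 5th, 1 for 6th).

Geneva: 5×6 + 5×4 + 6×3 + 8×1 + 6×6 + 4×3 + 5×2 + 8×4 = 166
Fresno: 5×2 + 5×2 + 6×2 + 8×2 + 6×2 + 4×2 + 5×5 + 8×5 = 133
Houston: 5×4 + 5×5 + 6×5 + 8×5 + 6×5 + 4×6 + 5×6 + 8×3 = 223
Austin: 5×5 + 5×3 + 6×1 + 8×4 + 6×3 + 4×4 + 5×3 + 8×2 = 143
Chicago: 5×3 + 5×1 + 6×4 + 8×6 + 6×1 + 4×1 + 5×1 + 8×6 = 155
Denver: 5×1 + 5×6 + 6×6 + 8×3 + 6×4 + 4×5 + 5×4 + 8×1 = 167

Houston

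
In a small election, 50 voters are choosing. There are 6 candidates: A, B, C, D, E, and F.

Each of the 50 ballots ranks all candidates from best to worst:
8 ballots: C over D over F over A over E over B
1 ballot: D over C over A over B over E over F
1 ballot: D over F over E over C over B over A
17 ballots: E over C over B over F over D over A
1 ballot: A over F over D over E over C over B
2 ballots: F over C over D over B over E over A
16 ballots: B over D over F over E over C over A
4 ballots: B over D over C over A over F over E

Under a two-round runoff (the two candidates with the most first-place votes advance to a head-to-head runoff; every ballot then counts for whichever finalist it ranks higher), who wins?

Round 1 first-place votes: A 1, B 20, C 8, D 2, E 17, F 2. B and E advance.
Runoff: B is ranked above E on 23 ballots, E above B on 27.

E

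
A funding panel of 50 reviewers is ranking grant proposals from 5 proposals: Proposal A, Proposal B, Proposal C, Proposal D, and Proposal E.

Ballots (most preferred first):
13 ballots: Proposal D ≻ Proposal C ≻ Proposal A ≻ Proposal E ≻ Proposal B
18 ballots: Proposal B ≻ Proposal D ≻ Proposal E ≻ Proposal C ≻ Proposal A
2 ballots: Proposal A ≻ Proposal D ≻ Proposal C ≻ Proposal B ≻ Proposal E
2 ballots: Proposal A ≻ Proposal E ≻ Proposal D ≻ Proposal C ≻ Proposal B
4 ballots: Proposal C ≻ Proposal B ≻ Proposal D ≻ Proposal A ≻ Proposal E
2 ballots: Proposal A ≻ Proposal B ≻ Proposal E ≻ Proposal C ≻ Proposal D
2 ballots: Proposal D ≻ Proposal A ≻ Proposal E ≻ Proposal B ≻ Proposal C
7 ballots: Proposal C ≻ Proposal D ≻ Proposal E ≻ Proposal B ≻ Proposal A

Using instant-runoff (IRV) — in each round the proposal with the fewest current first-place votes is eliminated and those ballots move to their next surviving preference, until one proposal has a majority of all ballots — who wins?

Proposal D

Round 1: Proposal A 6, Proposal B 18, Proposal C 11, Proposal D 15, Proposal E 0. Proposal E eliminated.
Round 2: Proposal A 6, Proposal B 18, Proposal C 11, Proposal D 15. Proposal A eliminated.
Round 3: Proposal B 20, Proposal C 11, Proposal D 19. Proposal C eliminated.
Round 4: Proposal B 24, Proposal D 26. Proposal D has a majority (≥26).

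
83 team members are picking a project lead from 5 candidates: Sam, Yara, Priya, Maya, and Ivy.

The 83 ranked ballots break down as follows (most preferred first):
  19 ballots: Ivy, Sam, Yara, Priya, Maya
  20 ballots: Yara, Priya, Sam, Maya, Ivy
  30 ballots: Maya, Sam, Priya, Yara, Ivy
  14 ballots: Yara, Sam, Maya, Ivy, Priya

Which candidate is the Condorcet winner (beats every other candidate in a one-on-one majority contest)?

Sam

Sam vs Yara: 49–34
Sam vs Priya: 63–20
Sam vs Maya: 53–30
Sam vs Ivy: 64–19
Sam beats every other candidate.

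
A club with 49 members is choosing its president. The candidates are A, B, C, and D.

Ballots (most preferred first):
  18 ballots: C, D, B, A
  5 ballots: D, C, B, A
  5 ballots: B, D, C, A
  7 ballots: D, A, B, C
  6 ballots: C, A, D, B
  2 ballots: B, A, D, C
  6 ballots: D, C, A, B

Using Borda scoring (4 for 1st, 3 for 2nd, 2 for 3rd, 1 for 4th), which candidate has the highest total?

A: 18×1 + 5×1 + 5×1 + 7×3 + 6×3 + 2×3 + 6×2 = 85
B: 18×2 + 5×2 + 5×4 + 7×2 + 6×1 + 2×4 + 6×1 = 100
C: 18×4 + 5×3 + 5×2 + 7×1 + 6×4 + 2×1 + 6×3 = 148
D: 18×3 + 5×4 + 5×3 + 7×4 + 6×2 + 2×2 + 6×4 = 157

D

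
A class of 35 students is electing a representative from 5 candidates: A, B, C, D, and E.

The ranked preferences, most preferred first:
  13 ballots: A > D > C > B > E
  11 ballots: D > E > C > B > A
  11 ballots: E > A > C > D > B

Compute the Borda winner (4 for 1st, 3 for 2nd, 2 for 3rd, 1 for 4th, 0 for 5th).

D

A: 13×4 + 11×0 + 11×3 = 85
B: 13×1 + 11×1 + 11×0 = 24
C: 13×2 + 11×2 + 11×2 = 70
D: 13×3 + 11×4 + 11×1 = 94
E: 13×0 + 11×3 + 11×4 = 77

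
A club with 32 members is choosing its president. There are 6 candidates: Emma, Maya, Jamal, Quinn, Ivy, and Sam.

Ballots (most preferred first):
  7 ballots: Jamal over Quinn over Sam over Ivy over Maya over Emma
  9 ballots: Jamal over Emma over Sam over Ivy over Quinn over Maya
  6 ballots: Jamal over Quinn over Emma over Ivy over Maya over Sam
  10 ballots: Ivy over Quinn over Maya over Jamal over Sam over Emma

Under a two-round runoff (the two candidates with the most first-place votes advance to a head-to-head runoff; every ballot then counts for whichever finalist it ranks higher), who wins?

Round 1 first-place votes: Emma 0, Maya 0, Jamal 22, Quinn 0, Ivy 10, Sam 0. Jamal and Ivy advance.
Runoff: Jamal is ranked above Ivy on 22 ballots, Ivy above Jamal on 10.

Jamal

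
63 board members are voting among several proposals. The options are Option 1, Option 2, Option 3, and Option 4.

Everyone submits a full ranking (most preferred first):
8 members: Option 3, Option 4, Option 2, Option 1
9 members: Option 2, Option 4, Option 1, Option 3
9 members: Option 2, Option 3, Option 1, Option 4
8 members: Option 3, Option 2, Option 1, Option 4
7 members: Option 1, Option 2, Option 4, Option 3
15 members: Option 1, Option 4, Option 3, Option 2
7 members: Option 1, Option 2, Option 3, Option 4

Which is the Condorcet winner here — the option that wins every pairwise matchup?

Option 2 vs Option 1: 34–29
Option 2 vs Option 3: 32–31
Option 2 vs Option 4: 40–23
Option 2 beats every other option.

Option 2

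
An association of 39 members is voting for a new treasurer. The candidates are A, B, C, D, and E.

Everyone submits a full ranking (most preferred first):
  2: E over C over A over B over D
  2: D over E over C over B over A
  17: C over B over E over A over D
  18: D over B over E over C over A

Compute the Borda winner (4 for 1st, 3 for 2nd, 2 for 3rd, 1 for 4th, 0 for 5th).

A: 2×2 + 2×0 + 17×1 + 18×0 = 21
B: 2×1 + 2×1 + 17×3 + 18×3 = 109
C: 2×3 + 2×2 + 17×4 + 18×1 = 96
D: 2×0 + 2×4 + 17×0 + 18×4 = 80
E: 2×4 + 2×3 + 17×2 + 18×2 = 84

B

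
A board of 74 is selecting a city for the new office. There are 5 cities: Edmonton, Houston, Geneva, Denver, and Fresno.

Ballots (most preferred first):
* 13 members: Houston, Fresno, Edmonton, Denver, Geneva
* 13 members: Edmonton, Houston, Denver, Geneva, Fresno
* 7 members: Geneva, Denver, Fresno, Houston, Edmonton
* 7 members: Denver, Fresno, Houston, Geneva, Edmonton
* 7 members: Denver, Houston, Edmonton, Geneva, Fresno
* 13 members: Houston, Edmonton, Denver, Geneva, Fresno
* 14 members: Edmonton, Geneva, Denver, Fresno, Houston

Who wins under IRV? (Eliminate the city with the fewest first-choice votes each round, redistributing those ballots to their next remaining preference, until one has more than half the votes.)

Houston

Round 1: Edmonton 27, Houston 26, Geneva 7, Denver 14, Fresno 0. Fresno eliminated.
Round 2: Edmonton 27, Houston 26, Geneva 7, Denver 14. Geneva eliminated.
Round 3: Edmonton 27, Houston 26, Denver 21. Denver eliminated.
Round 4: Edmonton 27, Houston 47. Houston has a majority (≥38).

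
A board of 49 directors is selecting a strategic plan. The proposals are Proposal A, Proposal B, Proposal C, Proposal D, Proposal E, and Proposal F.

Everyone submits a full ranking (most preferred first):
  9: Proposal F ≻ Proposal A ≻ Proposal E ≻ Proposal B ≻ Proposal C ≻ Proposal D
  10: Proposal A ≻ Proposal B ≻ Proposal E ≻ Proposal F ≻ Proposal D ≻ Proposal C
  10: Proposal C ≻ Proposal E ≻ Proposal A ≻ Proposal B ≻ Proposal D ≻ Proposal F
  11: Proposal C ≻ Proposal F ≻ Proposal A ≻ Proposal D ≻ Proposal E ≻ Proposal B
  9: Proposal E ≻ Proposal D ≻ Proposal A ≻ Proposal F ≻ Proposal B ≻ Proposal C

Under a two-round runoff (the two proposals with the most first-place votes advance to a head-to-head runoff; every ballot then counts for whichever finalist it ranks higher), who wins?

Round 1 first-place votes: Proposal A 10, Proposal B 0, Proposal C 21, Proposal D 0, Proposal E 9, Proposal F 9. Proposal C and Proposal A advance.
Runoff: Proposal C is ranked above Proposal A on 21 ballots, Proposal A above Proposal C on 28.

Proposal A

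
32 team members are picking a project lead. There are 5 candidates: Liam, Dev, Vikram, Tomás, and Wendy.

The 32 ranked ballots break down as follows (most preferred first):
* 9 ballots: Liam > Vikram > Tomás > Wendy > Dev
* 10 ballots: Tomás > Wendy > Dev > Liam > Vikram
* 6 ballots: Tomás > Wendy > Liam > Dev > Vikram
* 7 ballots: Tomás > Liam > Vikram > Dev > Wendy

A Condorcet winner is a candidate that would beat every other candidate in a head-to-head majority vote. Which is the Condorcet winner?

Tomás

Tomás vs Liam: 23–9
Tomás vs Dev: 32–0
Tomás vs Vikram: 23–9
Tomás vs Wendy: 32–0
Tomás beats every other candidate.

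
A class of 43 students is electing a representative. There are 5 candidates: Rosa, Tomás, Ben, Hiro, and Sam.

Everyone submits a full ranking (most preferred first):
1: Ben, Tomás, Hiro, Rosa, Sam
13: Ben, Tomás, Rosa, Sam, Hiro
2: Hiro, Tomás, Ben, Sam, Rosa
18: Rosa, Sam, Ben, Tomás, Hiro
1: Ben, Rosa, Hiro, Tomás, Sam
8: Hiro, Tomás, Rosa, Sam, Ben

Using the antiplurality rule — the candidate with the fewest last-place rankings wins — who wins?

Tomás

Last-place votes: Rosa 2, Tomás 0, Ben 8, Hiro 31, Sam 2.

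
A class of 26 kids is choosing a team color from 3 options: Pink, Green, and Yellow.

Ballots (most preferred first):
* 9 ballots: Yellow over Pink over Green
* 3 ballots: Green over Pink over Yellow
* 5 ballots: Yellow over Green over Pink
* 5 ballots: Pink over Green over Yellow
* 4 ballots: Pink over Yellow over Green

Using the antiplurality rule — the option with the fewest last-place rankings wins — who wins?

Pink

Last-place votes: Pink 5, Green 13, Yellow 8.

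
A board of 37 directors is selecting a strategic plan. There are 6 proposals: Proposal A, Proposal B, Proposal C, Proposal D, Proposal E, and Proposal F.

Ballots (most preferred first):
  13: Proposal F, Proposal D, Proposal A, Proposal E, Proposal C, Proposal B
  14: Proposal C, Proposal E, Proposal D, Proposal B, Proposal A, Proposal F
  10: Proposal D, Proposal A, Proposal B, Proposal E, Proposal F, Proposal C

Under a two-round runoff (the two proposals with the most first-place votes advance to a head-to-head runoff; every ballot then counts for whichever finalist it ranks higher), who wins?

Round 1 first-place votes: Proposal A 0, Proposal B 0, Proposal C 14, Proposal D 10, Proposal E 0, Proposal F 13. Proposal C and Proposal F advance.
Runoff: Proposal C is ranked above Proposal F on 14 ballots, Proposal F above Proposal C on 23.

Proposal F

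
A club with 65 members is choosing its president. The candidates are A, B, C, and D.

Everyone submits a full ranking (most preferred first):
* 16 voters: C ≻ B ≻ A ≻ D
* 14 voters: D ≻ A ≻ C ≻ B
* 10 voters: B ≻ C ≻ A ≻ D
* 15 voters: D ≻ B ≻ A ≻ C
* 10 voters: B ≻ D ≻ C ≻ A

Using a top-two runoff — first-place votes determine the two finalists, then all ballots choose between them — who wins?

Round 1 first-place votes: A 0, B 20, C 16, D 29. D and B advance.
Runoff: D is ranked above B on 29 ballots, B above D on 36.

B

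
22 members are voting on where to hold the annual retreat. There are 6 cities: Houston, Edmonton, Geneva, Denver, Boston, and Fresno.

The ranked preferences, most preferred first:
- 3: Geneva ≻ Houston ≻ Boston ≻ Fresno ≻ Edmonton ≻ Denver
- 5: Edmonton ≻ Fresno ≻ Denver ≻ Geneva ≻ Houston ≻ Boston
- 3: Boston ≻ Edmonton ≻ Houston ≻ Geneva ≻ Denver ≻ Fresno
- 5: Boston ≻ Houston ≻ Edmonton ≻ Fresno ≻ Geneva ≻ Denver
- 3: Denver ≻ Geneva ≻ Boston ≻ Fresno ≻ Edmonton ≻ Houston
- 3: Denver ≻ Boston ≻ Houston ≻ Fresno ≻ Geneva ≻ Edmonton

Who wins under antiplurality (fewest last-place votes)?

Last-place votes: Houston 3, Edmonton 3, Geneva 0, Denver 8, Boston 5, Fresno 3.

Geneva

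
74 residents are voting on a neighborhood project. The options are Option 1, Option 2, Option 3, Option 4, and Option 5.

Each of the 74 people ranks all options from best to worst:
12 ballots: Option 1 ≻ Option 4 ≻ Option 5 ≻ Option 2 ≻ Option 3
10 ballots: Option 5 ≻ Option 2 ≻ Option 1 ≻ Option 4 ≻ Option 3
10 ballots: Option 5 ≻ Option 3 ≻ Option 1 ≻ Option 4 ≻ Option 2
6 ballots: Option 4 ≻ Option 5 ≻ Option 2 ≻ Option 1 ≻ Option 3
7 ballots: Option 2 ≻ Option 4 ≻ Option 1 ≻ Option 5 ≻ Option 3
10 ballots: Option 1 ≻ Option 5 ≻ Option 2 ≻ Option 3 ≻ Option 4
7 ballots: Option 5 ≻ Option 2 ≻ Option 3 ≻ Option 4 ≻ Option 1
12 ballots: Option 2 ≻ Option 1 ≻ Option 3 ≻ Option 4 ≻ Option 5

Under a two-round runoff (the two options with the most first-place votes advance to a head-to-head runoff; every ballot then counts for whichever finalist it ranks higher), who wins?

Round 1 first-place votes: Option 1 22, Option 2 19, Option 3 0, Option 4 6, Option 5 27. Option 5 and Option 1 advance.
Runoff: Option 5 is ranked above Option 1 on 33 ballots, Option 1 above Option 5 on 41.

Option 1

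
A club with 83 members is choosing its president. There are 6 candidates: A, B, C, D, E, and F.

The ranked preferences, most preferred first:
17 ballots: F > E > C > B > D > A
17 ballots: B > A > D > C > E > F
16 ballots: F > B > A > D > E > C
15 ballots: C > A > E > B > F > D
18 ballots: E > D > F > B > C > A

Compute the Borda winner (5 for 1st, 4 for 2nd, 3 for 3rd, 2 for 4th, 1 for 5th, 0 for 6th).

B

A: 17×0 + 17×4 + 16×3 + 15×4 + 18×0 = 176
B: 17×2 + 17×5 + 16×4 + 15×2 + 18×2 = 249
C: 17×3 + 17×2 + 16×0 + 15×5 + 18×1 = 178
D: 17×1 + 17×3 + 16×2 + 15×0 + 18×4 = 172
E: 17×4 + 17×1 + 16×1 + 15×3 + 18×5 = 236
F: 17×5 + 17×0 + 16×5 + 15×1 + 18×3 = 234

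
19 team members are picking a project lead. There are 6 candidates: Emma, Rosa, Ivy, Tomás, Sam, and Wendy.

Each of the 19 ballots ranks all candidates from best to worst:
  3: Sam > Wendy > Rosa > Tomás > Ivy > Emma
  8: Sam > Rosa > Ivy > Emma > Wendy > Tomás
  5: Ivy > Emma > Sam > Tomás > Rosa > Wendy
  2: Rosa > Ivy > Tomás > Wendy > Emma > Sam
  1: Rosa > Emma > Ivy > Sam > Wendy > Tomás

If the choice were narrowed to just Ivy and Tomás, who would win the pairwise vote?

Ivy is ranked above Tomás on 16 ballots; Tomás above Ivy on 3.

Ivy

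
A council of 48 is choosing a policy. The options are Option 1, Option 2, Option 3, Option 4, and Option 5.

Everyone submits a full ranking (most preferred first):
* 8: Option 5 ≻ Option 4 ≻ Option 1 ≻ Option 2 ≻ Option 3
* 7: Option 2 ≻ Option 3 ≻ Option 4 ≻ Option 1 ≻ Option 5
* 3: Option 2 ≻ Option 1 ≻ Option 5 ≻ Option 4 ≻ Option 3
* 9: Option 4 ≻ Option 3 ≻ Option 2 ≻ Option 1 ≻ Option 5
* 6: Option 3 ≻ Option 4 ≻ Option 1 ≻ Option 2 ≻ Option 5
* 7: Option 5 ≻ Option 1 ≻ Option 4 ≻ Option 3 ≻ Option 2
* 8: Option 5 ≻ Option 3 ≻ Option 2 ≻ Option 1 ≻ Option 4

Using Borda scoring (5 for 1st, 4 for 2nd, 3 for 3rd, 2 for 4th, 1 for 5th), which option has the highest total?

Option 4

Option 1: 8×3 + 7×2 + 3×4 + 9×2 + 6×3 + 7×4 + 8×2 = 130
Option 2: 8×2 + 7×5 + 3×5 + 9×3 + 6×2 + 7×1 + 8×3 = 136
Option 3: 8×1 + 7×4 + 3×1 + 9×4 + 6×5 + 7×2 + 8×4 = 151
Option 4: 8×4 + 7×3 + 3×2 + 9×5 + 6×4 + 7×3 + 8×1 = 157
Option 5: 8×5 + 7×1 + 3×3 + 9×1 + 6×1 + 7×5 + 8×5 = 146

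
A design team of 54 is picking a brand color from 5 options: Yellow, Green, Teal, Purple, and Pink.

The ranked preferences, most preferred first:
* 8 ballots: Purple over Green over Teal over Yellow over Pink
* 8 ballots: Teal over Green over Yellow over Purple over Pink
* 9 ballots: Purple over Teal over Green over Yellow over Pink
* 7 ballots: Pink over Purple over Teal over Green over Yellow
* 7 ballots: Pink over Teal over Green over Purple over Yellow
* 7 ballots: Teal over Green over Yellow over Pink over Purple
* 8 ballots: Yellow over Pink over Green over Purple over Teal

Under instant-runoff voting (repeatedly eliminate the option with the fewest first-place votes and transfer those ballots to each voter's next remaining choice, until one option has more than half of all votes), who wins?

Round 1: Yellow 8, Green 0, Teal 15, Purple 17, Pink 14. Green eliminated.
Round 2: Yellow 8, Teal 15, Purple 17, Pink 14. Yellow eliminated.
Round 3: Teal 15, Purple 17, Pink 22. Teal eliminated.
Round 4: Purple 25, Pink 29. Pink has a majority (≥28).

Pink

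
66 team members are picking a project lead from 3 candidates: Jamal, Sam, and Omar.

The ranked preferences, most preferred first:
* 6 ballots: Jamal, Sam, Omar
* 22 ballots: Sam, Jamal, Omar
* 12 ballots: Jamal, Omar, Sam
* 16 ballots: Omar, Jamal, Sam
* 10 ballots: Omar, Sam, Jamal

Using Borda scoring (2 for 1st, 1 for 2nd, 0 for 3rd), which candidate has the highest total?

Jamal: 6×2 + 22×1 + 12×2 + 16×1 + 10×0 = 74
Sam: 6×1 + 22×2 + 12×0 + 16×0 + 10×1 = 60
Omar: 6×0 + 22×0 + 12×1 + 16×2 + 10×2 = 64

Jamal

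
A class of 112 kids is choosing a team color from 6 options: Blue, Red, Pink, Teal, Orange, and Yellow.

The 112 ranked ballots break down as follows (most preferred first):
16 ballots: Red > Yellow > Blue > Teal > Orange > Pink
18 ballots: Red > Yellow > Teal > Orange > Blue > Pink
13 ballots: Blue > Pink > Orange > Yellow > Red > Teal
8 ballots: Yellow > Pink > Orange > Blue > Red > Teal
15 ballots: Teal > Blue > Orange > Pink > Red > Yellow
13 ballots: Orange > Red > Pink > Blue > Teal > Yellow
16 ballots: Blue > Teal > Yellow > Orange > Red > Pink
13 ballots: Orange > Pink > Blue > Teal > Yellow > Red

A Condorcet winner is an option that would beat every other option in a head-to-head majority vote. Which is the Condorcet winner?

Blue vs Red: 65–47
Blue vs Pink: 78–34
Blue vs Teal: 79–33
Blue vs Orange: 60–52
Blue vs Yellow: 70–42
Blue beats every other option.

Blue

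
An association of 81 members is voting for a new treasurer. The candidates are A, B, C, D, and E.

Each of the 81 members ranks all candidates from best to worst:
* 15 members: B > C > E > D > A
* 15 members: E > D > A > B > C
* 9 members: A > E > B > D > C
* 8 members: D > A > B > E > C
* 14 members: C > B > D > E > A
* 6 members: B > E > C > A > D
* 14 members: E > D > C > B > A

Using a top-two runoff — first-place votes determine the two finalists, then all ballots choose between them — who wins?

B

Round 1 first-place votes: A 9, B 21, C 14, D 8, E 29. E and B advance.
Runoff: E is ranked above B on 38 ballots, B above E on 43.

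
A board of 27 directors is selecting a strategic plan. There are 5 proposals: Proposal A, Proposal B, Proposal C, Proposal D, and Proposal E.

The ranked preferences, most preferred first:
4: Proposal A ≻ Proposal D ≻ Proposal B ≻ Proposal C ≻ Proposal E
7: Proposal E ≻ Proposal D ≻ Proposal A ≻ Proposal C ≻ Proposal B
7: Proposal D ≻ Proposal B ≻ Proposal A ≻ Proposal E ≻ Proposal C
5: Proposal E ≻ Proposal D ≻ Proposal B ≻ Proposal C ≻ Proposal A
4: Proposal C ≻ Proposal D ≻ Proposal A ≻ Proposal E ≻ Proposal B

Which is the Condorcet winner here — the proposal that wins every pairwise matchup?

Proposal D

Proposal D vs Proposal A: 23–4
Proposal D vs Proposal B: 27–0
Proposal D vs Proposal C: 23–4
Proposal D vs Proposal E: 15–12
Proposal D beats every other proposal.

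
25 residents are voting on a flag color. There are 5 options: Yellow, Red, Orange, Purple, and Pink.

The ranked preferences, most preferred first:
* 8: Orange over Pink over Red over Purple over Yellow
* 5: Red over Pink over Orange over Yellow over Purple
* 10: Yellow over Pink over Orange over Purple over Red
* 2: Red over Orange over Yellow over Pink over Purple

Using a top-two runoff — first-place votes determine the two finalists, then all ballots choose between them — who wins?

Round 1 first-place votes: Yellow 10, Red 7, Orange 8, Purple 0, Pink 0. Yellow and Orange advance.
Runoff: Yellow is ranked above Orange on 10 ballots, Orange above Yellow on 15.

Orange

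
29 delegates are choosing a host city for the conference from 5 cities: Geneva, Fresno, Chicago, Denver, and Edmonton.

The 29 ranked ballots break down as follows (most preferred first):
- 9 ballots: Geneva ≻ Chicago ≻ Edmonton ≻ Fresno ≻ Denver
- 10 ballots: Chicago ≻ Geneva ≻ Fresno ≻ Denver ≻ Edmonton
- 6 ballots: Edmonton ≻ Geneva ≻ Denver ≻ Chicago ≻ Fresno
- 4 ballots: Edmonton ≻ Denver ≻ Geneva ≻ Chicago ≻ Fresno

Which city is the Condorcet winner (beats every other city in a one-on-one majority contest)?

Geneva vs Fresno: 29–0
Geneva vs Chicago: 19–10
Geneva vs Denver: 25–4
Geneva vs Edmonton: 19–10
Geneva beats every other city.

Geneva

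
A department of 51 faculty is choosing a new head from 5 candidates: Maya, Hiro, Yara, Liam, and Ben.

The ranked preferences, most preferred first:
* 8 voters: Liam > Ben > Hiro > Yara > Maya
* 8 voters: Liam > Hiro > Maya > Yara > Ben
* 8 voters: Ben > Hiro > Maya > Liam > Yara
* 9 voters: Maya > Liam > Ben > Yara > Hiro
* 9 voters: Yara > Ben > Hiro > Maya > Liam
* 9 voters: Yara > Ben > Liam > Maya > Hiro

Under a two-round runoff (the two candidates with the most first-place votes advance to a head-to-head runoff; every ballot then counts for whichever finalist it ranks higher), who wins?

Liam

Round 1 first-place votes: Maya 9, Hiro 0, Yara 18, Liam 16, Ben 8. Yara and Liam advance.
Runoff: Yara is ranked above Liam on 18 ballots, Liam above Yara on 33.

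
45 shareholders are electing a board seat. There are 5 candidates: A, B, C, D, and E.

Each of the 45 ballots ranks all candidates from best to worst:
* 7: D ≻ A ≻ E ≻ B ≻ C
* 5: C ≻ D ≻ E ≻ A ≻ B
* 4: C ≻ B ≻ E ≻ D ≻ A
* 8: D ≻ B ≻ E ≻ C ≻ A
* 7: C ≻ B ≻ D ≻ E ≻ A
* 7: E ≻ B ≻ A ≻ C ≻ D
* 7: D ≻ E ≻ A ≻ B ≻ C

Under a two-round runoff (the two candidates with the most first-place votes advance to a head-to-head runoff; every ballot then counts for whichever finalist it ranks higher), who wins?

Round 1 first-place votes: A 0, B 0, C 16, D 22, E 7. D and C advance.
Runoff: D is ranked above C on 22 ballots, C above D on 23.

C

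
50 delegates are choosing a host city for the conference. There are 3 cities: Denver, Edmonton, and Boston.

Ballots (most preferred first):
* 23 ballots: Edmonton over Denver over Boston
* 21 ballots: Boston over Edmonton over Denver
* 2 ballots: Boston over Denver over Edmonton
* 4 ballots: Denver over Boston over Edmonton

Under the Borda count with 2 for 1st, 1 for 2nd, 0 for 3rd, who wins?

Denver: 23×1 + 21×0 + 2×1 + 4×2 = 33
Edmonton: 23×2 + 21×1 + 2×0 + 4×0 = 67
Boston: 23×0 + 21×2 + 2×2 + 4×1 = 50

Edmonton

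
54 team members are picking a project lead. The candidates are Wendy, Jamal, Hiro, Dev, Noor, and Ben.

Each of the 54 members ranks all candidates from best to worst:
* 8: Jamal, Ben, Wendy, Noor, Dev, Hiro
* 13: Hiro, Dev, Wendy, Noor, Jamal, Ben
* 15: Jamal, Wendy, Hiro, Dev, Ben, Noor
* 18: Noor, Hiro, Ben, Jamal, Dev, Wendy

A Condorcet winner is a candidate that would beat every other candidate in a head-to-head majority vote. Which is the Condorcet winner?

Hiro vs Wendy: 31–23
Hiro vs Jamal: 31–23
Hiro vs Dev: 46–8
Hiro vs Noor: 28–26
Hiro vs Ben: 46–8
Hiro beats every other candidate.

Hiro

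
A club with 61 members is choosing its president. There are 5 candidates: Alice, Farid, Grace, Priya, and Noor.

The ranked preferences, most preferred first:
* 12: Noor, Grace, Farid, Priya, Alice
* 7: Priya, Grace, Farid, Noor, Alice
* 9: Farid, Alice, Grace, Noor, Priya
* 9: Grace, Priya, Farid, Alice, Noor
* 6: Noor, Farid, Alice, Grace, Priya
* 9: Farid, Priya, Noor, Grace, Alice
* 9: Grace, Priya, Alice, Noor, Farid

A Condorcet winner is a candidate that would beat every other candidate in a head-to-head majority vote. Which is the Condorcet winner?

Grace vs Alice: 46–15
Grace vs Farid: 37–24
Grace vs Priya: 45–16
Grace vs Noor: 34–27
Grace beats every other candidate.

Grace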